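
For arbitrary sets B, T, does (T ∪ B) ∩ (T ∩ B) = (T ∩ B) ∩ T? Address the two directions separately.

Both inclusions hold.

Forward inclusion. Let x ∈ (T ∪ B) ∩ (T ∩ B). Then x ∈ B ∩ T, from which x ∈ (T ∩ B) ∩ T.

Reverse inclusion. Let x ∈ (T ∩ B) ∩ T. Then x ∈ B ∩ T, from which x ∈ (T ∪ B) ∩ (T ∩ B).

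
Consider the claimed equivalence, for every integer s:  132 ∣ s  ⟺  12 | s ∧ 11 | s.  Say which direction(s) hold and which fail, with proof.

Both directions hold; the statement is true.

(⇒) If 132 ∣ s, write s = 132q. Since 132 = 11·12, s = 12·(11q), so 12 ∣ s; and since 132 = 12·11, s = 11·(12q), so 11 ∣ s.

(⇐) Suppose 12 ∣ s and 11 ∣ s. Any common multiple of 12 and 11 is a multiple of their lcm; here gcd(12, 11) = 1, so lcm(12, 11) = 12·11 = 132, so 132 ∣ s.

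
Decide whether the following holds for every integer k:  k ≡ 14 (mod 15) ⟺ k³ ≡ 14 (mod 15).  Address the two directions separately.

The biconditional holds.

(→) Suppose k ≡ 14 (mod 15). Write k = 15j + 14. Then (15j + 14)³ = 3375j³ + 9450j² + 8820j + 2744 = 15(225j³ + 630j² + 588j + 182) + 14, so k³ ≡ 14 (mod 15).

(←) Conversely, suppose k³ ≡ 14 (mod 15). The only residue r in {0, …, 14} with r³ ≡ 14 (mod 15) is r = 14, so k ≡ 14 (mod 15).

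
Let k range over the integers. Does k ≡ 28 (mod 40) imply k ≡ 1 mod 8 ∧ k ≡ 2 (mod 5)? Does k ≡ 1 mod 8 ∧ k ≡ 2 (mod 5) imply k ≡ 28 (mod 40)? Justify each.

Both directions fail.

(→) This fails: k = 28 gives 28 ≡ 28 (mod 40) but 28 ≡ 4 (mod 8), so the conjunction on the right does not hold.

(←) This fails: k = 17 satisfies both congruences on the right (17 ≡ 1 mod 8 and 17 ≡ 2 mod 5) yet 17 ≡ 17 (mod 40), not 28.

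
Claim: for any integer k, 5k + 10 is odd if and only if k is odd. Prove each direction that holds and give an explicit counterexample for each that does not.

The biconditional holds.

[⇒] Suppose 5k + 10 is odd. Since 5 is odd, 5k and k have the same parity, so 5k + 10 ≡ k + 10 (mod 2). As 10 is even, 5k + 10 is odd exactly when k is odd. Thus k is odd.

[⇐] Conversely, suppose k is odd; write k = 2j + 1. Then 5k + 10 = 5·(2j + 1) + 10 = 2·5j + 15, which is odd.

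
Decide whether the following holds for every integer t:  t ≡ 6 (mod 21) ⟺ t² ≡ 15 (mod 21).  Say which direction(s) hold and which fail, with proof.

Only the forward direction holds.

Forward direction. Suppose t ≡ 6 (mod 21). Write t = 21j + 6. Then (21j + 6)² = 441j² + 252j + 36 = 21(21j² + 12j + 1) + 15, so t² ≡ 15 (mod 21).

Converse. This fails: take t = 15. Then 15² = 225 ≡ 15 (mod 21), yet 15 ≡ 15 (mod 21), not 6.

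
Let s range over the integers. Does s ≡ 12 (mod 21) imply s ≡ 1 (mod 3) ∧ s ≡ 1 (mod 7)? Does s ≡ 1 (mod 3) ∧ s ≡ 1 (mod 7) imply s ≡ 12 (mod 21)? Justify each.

(⟹) This fails: s = 12 gives 12 ≡ 12 (mod 21) but 12 ≡ 0 (mod 3), so the conjunction on the right does not hold.

(⟸) This fails: s = 1 satisfies both congruences on the right (1 ≡ 1 mod 3 and 1 ≡ 1 mod 7) yet 1 ≡ 1 (mod 21), not 12.

Neither implication holds.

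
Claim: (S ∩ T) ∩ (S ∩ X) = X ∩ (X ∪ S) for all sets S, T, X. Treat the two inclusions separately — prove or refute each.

The sets are not equal: only the forward inclusion holds.

Forward inclusion. Let x ∈ (S ∩ T) ∩ (S ∩ X). Then x ∈ S ∩ T ∩ X, from which x ∈ X ∩ (X ∪ S).

Reverse inclusion. This inclusion fails. Take S = ∅, T = ∅, X = {1}; then 1 ∈ X ∩ (X ∪ S) but 1 ∉ (S ∩ T) ∩ (S ∩ X).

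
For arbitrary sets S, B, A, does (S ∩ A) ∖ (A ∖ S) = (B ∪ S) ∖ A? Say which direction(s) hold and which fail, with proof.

(⟹) This inclusion fails. Take S = {1}, B = ∅, A = {1}; then 1 ∈ (S ∩ A) ∖ (A ∖ S) but 1 ∉ (B ∪ S) ∖ A.

(⟸) This inclusion fails. Take S = {1}, B = ∅, A = ∅; then 1 ∈ (B ∪ S) ∖ A but 1 ∉ (S ∩ A) ∖ (A ∖ S).

Neither inclusion holds.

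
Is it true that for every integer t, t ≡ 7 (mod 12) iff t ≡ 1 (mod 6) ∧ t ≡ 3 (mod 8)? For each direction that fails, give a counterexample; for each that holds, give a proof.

Not equivalent: only (⇐) holds.

Forward direction. This fails: t = 7 gives 7 ≡ 7 (mod 12) but 7 ≡ 7 (mod 8), so the conjunction on the right does not hold.

Converse. If t ≡ 1 (mod 6) and t ≡ 3 (mod 8), then by the Chinese remainder theorem t ≡ 19 (mod 24). Since 19 ≡ 7 (mod 12) and 12 ∣ 24, we get t ≡ 7 (mod 12).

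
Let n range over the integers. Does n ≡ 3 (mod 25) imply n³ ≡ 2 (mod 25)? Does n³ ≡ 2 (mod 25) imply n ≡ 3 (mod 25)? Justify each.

The biconditional holds.

[⇒] Suppose n ≡ 3 (mod 25). Write n = 25j + 3. Then (25j + 3)³ = 15625j³ + 5625j² + 675j + 27 = 25(625j³ + 225j² + 27j + 1) + 2, so n³ ≡ 2 (mod 25).

[⇐] Conversely, suppose n³ ≡ 2 (mod 25). The only residue r in {0, …, 24} with r³ ≡ 2 (mod 25) is r = 3, so n ≡ 3 (mod 25).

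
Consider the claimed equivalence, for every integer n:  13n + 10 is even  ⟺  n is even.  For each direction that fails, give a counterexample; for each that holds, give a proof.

Equivalent; both directions hold.

(⇐) Suppose n is even; write n = 2j. Then 13n + 10 = 13·(2j) + 10 = 2·13j + 10, which is even.

(⇒) Suppose 13n + 10 is even. Since 13 is odd, 13n and n have the same parity, so 13n + 10 ≡ n + 10 (mod 2). As 10 is even, 13n + 10 is even exactly when n is even. Thus n is even.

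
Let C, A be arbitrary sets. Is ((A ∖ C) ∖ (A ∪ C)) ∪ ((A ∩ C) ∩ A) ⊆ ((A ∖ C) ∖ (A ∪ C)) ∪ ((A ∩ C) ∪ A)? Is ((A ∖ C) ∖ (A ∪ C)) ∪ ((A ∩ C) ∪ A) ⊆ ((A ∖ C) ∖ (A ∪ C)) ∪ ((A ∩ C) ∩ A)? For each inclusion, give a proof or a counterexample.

(⊆) holds; (⊇) fails.

(⟹) Let x ∈ ((A ∖ C) ∖ (A ∪ C)) ∪ ((A ∩ C) ∩ A). Then x ∈ C ∩ A, from which x ∈ ((A ∖ C) ∖ (A ∪ C)) ∪ ((A ∩ C) ∪ A).

(⟸) This inclusion fails. Take C = ∅, A = {1}; then 1 ∈ ((A ∖ C) ∖ (A ∪ C)) ∪ ((A ∩ C) ∪ A) but 1 ∉ ((A ∖ C) ∖ (A ∪ C)) ∪ ((A ∩ C) ∩ A).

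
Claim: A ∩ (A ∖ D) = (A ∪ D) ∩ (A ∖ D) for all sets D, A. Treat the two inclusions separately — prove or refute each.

The two sets are equal.

Forward inclusion. Let x ∈ A ∩ (A ∖ D). Then x ∈ A and x ∉ D, from which x ∈ (A ∪ D) ∩ (A ∖ D).

Reverse inclusion. Let x ∈ (A ∪ D) ∩ (A ∖ D). Then x ∈ A and x ∉ D, from which x ∈ A ∩ (A ∖ D).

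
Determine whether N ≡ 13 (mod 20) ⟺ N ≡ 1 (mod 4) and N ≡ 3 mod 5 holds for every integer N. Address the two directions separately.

(⇐) If N ≡ 1 (mod 4) and N ≡ 3 (mod 5), then by the Chinese remainder theorem N ≡ 13 (mod 20). This is exactly N ≡ 13 (mod 20).

(⇒) Suppose N ≡ 13 (mod 20); write N = 20j + 13. Since 4 ∣ 20, reducing mod 4 gives N ≡ 13 ≡ 1 (mod 4); since 5 ∣ 20, reducing mod 5 gives N ≡ 13 ≡ 3 (mod 5).

Both directions hold.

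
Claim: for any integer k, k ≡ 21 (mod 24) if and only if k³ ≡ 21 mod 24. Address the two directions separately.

Converse. Suppose k³ ≡ 21 (mod 24). The only residue r in {0, …, 23} with r³ ≡ 21 (mod 24) is r = 21, so k ≡ 21 (mod 24).

Forward direction. Suppose k ≡ 21 (mod 24). Write k = 24j + 21. Then (24j + 21)³ = 13824j³ + 36288j² + 31752j + 9261 = 24(576j³ + 1512j² + 1323j + 385) + 21, so k³ ≡ 21 (mod 24).

Both directions hold.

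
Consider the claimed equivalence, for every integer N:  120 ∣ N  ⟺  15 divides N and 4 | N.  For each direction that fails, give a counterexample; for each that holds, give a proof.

Only the forward implication holds.

(⟹) If 120 ∣ N, write N = 120q. Since 120 = 8·15, N = 15·(8q), so 15 ∣ N; and since 120 = 30·4, N = 4·(30q), so 4 ∣ N.

(⟸) This fails: take N = 60. Both 15 ∣ 60 and 4 ∣ 60, yet 60 is not a multiple of 120 (since 60 = 0·120 + 60), so 120 ∤ 60.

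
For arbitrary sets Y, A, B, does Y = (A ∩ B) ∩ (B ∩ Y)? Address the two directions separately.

(⟹) This inclusion fails. Take Y = {1}, A = ∅, B = ∅; then 1 ∈ Y but 1 ∉ (A ∩ B) ∩ (B ∩ Y).

(⟸) Let x ∈ (A ∩ B) ∩ (B ∩ Y). Then x ∈ Y ∩ A ∩ B, from which x ∈ Y.

The sets are not equal: only the reverse inclusion holds.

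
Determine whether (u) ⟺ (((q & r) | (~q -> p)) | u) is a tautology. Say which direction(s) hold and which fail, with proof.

Only the forward implication holds.

(⟹) Assume the antecedent. If u is true, ((q & r) | (~q -> p)) | u reduces to true regardless of the other variables. If u is false, the antecedent cannot hold. Either way ((q & r) | (~q -> p)) | u holds.

(⟸) This fails. Under r = F, q = T, u = F, p = F, the left side is false but the right side is true.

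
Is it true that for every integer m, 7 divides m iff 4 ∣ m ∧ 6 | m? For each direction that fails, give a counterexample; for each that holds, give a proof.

(⇒) fails and (⇐) fails.

(→) This fails: take m = 7. Certainly 7 ∣ 7, but 4 ∤ 7.

(←) This fails: take m = 12. Both 4 ∣ 12 and 6 ∣ 12, yet 12 is not a multiple of 7 (since 12 = 1·7 + 5), so 7 ∤ 12.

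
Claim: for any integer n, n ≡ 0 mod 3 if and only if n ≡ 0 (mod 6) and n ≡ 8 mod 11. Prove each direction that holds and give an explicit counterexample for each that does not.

The forward direction fails; the converse holds.

(→) This fails: n = 0 gives 0 ≡ 0 (mod 3) but 0 ≡ 0 (mod 11), so the conjunction on the right does not hold.

(←) Conversely, if n ≡ 0 (mod 6) and n ≡ 8 (mod 11), then by the Chinese remainder theorem n ≡ 30 (mod 66). Since 30 ≡ 0 (mod 3) and 3 ∣ 66, we get n ≡ 0 (mod 3).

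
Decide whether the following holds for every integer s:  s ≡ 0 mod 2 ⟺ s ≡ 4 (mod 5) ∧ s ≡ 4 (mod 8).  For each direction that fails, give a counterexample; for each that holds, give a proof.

(⇒) This fails: s = 0 gives 0 ≡ 0 (mod 2) but 0 ≡ 0 (mod 5), so the conjunction on the right does not hold.

(⇐) Conversely, if s ≡ 4 (mod 5) and s ≡ 4 (mod 8), then by the Chinese remainder theorem s ≡ 4 (mod 40). Since 4 ≡ 0 (mod 2) and 2 ∣ 40, we get s ≡ 0 (mod 2).

Only the reverse direction holds.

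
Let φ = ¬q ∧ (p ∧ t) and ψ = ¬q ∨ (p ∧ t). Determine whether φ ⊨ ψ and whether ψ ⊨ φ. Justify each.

Not equivalent: only (⇒) holds.

[⇐] This fails. Under t = F, q = F, p = F, the left side is false but the right side is true.

[⇒] Assume the antecedent. If t is true, the antecedent forces (t = T, q = F, p = T), and ¬q ∨ (p ∧ t) holds there. If t is false, the antecedent cannot hold. Either way ¬q ∨ (p ∧ t) holds.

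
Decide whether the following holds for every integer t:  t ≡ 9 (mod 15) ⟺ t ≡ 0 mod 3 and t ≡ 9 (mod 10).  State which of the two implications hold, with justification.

(⟹) This fails: t = 24 gives 24 ≡ 9 (mod 15) but 24 ≡ 4 (mod 10), so the conjunction on the right does not hold.

(⟸) Conversely, if t ≡ 0 (mod 3) and t ≡ 9 (mod 10), then by the Chinese remainder theorem t ≡ 9 (mod 30). Since 9 ≡ 9 (mod 15) and 15 ∣ 30, we get t ≡ 9 (mod 15).

Only the converse holds.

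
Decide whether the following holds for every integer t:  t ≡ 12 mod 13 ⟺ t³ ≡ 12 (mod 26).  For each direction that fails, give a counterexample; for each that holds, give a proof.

Neither implication holds.

(⟹) This fails: take t = 25. Then 25 ≡ 12 (mod 13), but 25³ = 15625 ≡ 25 (mod 26), not 12.

(⟸) This fails: take t = 4. Then 4³ = 64 ≡ 12 (mod 26), yet 4 ≡ 4 (mod 13), not 12.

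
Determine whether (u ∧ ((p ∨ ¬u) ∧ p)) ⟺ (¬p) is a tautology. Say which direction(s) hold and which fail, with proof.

Forward direction. This fails. Under p = T, u = T, the left side is true but the right side is false.

Converse. This fails. Under p = F, u = F, the left side is false but the right side is true.

Both directions fail.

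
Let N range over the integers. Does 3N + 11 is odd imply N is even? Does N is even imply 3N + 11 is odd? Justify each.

(→) Suppose 3N + 11 is odd. Since 3 is odd, 3N and N have the same parity, so 3N + 11 ≡ N + 11 (mod 2). As 11 is odd, 3N + 11 is odd exactly when N is even. Thus N is even.

(←) Conversely, suppose N is even; write N = 2j. Then 3N + 11 = 3·(2j) + 11 = 2·3j + 11, which is odd.

The biconditional holds.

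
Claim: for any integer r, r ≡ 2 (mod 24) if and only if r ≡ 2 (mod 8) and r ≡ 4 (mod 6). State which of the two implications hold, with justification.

Neither implication holds.

(⟹) This fails: r = 2 gives 2 ≡ 2 (mod 24) but 2 ≡ 2 (mod 6), so the conjunction on the right does not hold.

(⟸) This fails: r = 10 satisfies both congruences on the right (10 ≡ 2 mod 8 and 10 ≡ 4 mod 6) yet 10 ≡ 10 (mod 24), not 2.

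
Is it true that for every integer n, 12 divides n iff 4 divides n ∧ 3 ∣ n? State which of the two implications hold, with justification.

Both directions hold.

(←) Suppose 4 ∣ n and 3 ∣ n. Any common multiple of 4 and 3 is a multiple of their lcm; here gcd(4, 3) = 1, so lcm(4, 3) = 4·3 = 12, so 12 ∣ n.

(→) If 12 ∣ n, write n = 12q. Since 12 = 3·4, n = 4·(3q), so 4 ∣ n; and since 12 = 4·3, n = 3·(4q), so 3 ∣ n.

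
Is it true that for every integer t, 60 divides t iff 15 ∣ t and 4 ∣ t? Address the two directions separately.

Forward direction. If 60 ∣ t, write t = 60q. Since 60 = 4·15, t = 15·(4q), so 15 ∣ t; and since 60 = 15·4, t = 4·(15q), so 4 ∣ t.

Converse. Suppose 15 ∣ t and 4 ∣ t. Any common multiple of 15 and 4 is a multiple of their lcm; here gcd(15, 4) = 1, so lcm(15, 4) = 15·4 = 60, so 60 ∣ t.

Equivalent; both directions hold.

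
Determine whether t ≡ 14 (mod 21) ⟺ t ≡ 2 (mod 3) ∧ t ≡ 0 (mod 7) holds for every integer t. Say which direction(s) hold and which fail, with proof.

Both implications hold.

(⟹) Suppose t ≡ 14 (mod 21); write t = 21j + 14. Since 3 ∣ 21, reducing mod 3 gives t ≡ 14 ≡ 2 (mod 3); since 7 ∣ 21, reducing mod 7 gives t ≡ 14 ≡ 0 (mod 7).

(⟸) Conversely, if t ≡ 2 (mod 3) and t ≡ 0 (mod 7), then by the Chinese remainder theorem t ≡ 14 (mod 21). This is exactly t ≡ 14 (mod 21).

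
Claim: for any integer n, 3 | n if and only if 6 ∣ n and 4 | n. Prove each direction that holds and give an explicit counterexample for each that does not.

(⇒) fails; (⇐) holds.

(⇐) Suppose 6 ∣ n and 4 ∣ n. Any common multiple of 6 and 4 is a multiple of their lcm; here lcm(6, 4) = 6·4/gcd(6, 4) = 24/2 = 12, so 12 ∣ n. Since 3 ∣ 12, it follows that 3 ∣ n.

(⇒) This fails: take n = 3. Certainly 3 ∣ 3, but 6 ∤ 3.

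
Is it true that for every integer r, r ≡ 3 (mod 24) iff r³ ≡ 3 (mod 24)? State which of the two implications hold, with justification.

Both implications hold.

[⇒] Suppose r ≡ 3 (mod 24). Write r = 24j + 3. Then (24j + 3)³ = 13824j³ + 5184j² + 648j + 27 = 24(576j³ + 216j² + 27j + 1) + 3, so r³ ≡ 3 (mod 24).

[⇐] Conversely, suppose r³ ≡ 3 (mod 24). The only residue r in {0, …, 23} with r³ ≡ 3 (mod 24) is r = 3, so r ≡ 3 (mod 24).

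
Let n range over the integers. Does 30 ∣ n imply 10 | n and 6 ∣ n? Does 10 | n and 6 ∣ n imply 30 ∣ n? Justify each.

Converse. Suppose 10 ∣ n and 6 ∣ n. Any common multiple of 10 and 6 is a multiple of their lcm; here lcm(10, 6) = 10·6/gcd(10, 6) = 60/2 = 30, so 30 ∣ n.

Forward direction. If 30 ∣ n, write n = 30q. Since 30 = 3·10, n = 10·(3q), so 10 ∣ n; and since 30 = 5·6, n = 6·(5q), so 6 ∣ n.

Both directions hold; the statement is true.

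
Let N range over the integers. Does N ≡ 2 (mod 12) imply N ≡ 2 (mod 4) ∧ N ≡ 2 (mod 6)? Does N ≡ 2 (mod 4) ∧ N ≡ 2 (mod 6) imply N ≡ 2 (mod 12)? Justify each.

(⇒) Suppose N ≡ 2 (mod 12); write N = 12j + 2. Since 4 ∣ 12, reducing mod 4 gives N ≡ 2 (mod 4); since 6 ∣ 12, reducing mod 6 gives N ≡ 2 (mod 6).

(⇐) Conversely, if N ≡ 2 (mod 4) and N ≡ 2 (mod 6), then by the Chinese remainder theorem N ≡ 2 (mod 12). This is exactly N ≡ 2 (mod 12).

Both implications hold.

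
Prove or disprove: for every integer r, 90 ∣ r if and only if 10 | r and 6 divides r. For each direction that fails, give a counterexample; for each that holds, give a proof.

(⇒) If 90 ∣ r, write r = 90q. Since 90 = 9·10, r = 10·(9q), so 10 ∣ r; and since 90 = 15·6, r = 6·(15q), so 6 ∣ r.

(⇐) This fails: take r = 30. Both 10 ∣ 30 and 6 ∣ 30, yet 30 is not a multiple of 90 (since 30 = 0·90 + 30), so 90 ∤ 30.

Not equivalent: only (⇒) holds.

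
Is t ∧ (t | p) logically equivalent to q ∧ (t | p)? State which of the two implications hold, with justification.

(⇒) This fails. Under q = F, t = T, p = F, the left side is true but the right side is false.

(⇐) This fails. Under q = T, t = F, p = T, the left side is false but the right side is true.

Neither implication holds.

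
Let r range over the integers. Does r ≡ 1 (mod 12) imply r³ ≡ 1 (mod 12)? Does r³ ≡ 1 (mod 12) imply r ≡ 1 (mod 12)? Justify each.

[⇒] Suppose r ≡ 1 (mod 12). Write r = 12j + 1. Then (12j + 1)³ = 1728j³ + 432j² + 36j + 1 = 12(144j³ + 36j² + 3j) + 1, so r³ ≡ 1 (mod 12).

[⇐] For the converse, argue contrapositively. If r ≢ 1 (mod 12), then r is congruent to one of 0, 2, 3, 4, 5, 6, 7, 8, 9, 10, 11 modulo 12, and these give r³ ≡ 0, 8, 3, 4, 5, 0, 7, 8, 9, 4, 11 respectively — never 1.

Both implications hold.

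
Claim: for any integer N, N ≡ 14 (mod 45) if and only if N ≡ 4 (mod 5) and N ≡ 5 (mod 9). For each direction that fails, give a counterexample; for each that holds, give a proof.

Both implications hold.

(⟹) Suppose N ≡ 14 (mod 45); write N = 45j + 14. Since 5 ∣ 45, reducing mod 5 gives N ≡ 14 ≡ 4 (mod 5); since 9 ∣ 45, reducing mod 9 gives N ≡ 14 ≡ 5 (mod 9).

(⟸) Conversely, if N ≡ 4 (mod 5) and N ≡ 5 (mod 9), then by the Chinese remainder theorem N ≡ 14 (mod 45). This is exactly N ≡ 14 (mod 45).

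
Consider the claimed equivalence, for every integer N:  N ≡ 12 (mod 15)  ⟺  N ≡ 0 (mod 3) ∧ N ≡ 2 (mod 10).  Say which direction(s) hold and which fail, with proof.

Not equivalent: only (⇐) holds.

(→) This fails: N = 27 gives 27 ≡ 12 (mod 15) but 27 ≡ 7 (mod 10), so the conjunction on the right does not hold.

(←) Conversely, if N ≡ 0 (mod 3) and N ≡ 2 (mod 10), then by the Chinese remainder theorem N ≡ 12 (mod 30). Since 12 ≡ 12 (mod 15) and 15 ∣ 30, we get N ≡ 12 (mod 15).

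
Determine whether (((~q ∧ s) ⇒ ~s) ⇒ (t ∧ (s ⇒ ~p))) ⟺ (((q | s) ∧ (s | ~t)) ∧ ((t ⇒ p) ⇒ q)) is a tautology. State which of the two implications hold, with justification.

(→) This fails. Under q = F, t = T, p = F, s = F, the left side is true but the right side is false.

(←) This fails. Under q = T, t = F, p = F, s = F, the left side is false but the right side is true.

Neither direction holds.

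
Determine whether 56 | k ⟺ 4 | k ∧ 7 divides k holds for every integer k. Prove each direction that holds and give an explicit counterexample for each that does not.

The forward direction holds; the converse fails.

(⟹) If 56 ∣ k, write k = 56q. Since 56 = 14·4, k = 4·(14q), so 4 ∣ k; and since 56 = 8·7, k = 7·(8q), so 7 ∣ k.

(⟸) This fails: take k = 28. Both 4 ∣ 28 and 7 ∣ 28, yet 28 is not a multiple of 56 (since 28 = 0·56 + 28), so 56 ∤ 28.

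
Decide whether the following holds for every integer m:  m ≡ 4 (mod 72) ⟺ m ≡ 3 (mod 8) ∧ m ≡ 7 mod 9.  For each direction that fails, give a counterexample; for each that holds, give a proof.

[⇒] This fails: m = 4 gives 4 ≡ 4 (mod 72) but 4 ≡ 4 (mod 8), so the conjunction on the right does not hold.

[⇐] This fails: m = 43 satisfies both congruences on the right (43 ≡ 3 mod 8 and 43 ≡ 7 mod 9) yet 43 ≡ 43 (mod 72), not 4.

(⇒) fails and (⇐) fails.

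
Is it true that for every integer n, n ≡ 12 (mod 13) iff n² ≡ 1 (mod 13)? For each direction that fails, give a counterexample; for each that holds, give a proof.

(⇒) Suppose n ≡ 12 (mod 13). Write n = 13j + 12. Then (13j + 12)² = 169j² + 312j + 144 = 13(13j² + 24j + 11) + 1, so n² ≡ 1 (mod 13).

(⇐) This fails: take n = 1. Then 1² = 1 ≡ 1 (mod 13), yet 1 ≡ 1 (mod 13), not 12.

Not equivalent: only (⇒) holds.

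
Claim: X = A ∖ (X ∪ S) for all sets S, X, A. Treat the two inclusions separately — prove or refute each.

(⊆) This inclusion fails. Take S = ∅, X = {1}, A = ∅; then 1 ∈ X but 1 ∉ A ∖ (X ∪ S).

(⊇) This inclusion fails. Take S = ∅, X = ∅, A = {1}; then 1 ∈ A ∖ (X ∪ S) but 1 ∉ X.

Both inclusions fail.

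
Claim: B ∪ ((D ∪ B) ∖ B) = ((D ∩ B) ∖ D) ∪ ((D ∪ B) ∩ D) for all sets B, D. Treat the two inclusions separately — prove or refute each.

Forward inclusion. This inclusion fails. Take B = {1}, D = ∅; then 1 ∈ B ∪ ((D ∪ B) ∖ B) but 1 ∉ ((D ∩ B) ∖ D) ∪ ((D ∪ B) ∩ D).

Reverse inclusion. Let x ∈ ((D ∩ B) ∖ D) ∪ ((D ∪ B) ∩ D). Then either x ∈ D and x ∉ B; or x ∈ B ∩ D. In each case x ∈ B ∪ ((D ∪ B) ∖ B), so ((D ∩ B) ∖ D) ∪ ((D ∪ B) ∩ D) ⊆ B ∪ ((D ∪ B) ∖ B).

(⊆) fails; (⊇) holds.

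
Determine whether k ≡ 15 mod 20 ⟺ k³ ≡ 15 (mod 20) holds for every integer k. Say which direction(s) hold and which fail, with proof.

Both directions hold.

Forward direction. Suppose k ≡ 15 mod 20. Write k = 20j + 15. Then (20j + 15)³ = 8000j³ + 18000j² + 13500j + 3375 = 20(400j³ + 900j² + 675j + 168) + 15, so k³ ≡ 15 (mod 20).

Converse. Suppose k³ ≡ 15 (mod 20). The only residue r in {0, …, 19} with r³ ≡ 15 (mod 20) is r = 15, so k ≡ 15 (mod 20).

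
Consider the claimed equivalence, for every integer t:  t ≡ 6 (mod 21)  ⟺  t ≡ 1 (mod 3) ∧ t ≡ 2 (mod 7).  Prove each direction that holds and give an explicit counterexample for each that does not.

[⇒] This fails: t = 6 gives 6 ≡ 6 (mod 21) but 6 ≡ 0 (mod 3), so the conjunction on the right does not hold.

[⇐] This fails: t = 16 satisfies both congruences on the right (16 ≡ 1 mod 3 and 16 ≡ 2 mod 7) yet 16 ≡ 16 (mod 21), not 6.

Neither implication holds.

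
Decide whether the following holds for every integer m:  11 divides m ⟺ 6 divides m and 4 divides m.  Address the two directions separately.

(⟹) This fails: take m = 11. Certainly 11 ∣ 11, but 6 ∤ 11.

(⟸) This fails: take m = 12. Both 6 ∣ 12 and 4 ∣ 12, yet 12 is not a multiple of 11 (since 12 = 1·11 + 1), so 11 ∤ 12.

(⇒) fails and (⇐) fails.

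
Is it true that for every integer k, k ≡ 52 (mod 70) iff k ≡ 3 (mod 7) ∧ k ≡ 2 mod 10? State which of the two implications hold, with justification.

[⇒] Suppose k ≡ 52 (mod 70); write k = 70j + 52. Since 7 ∣ 70, reducing mod 7 gives k ≡ 52 ≡ 3 (mod 7); since 10 ∣ 70, reducing mod 10 gives k ≡ 52 ≡ 2 (mod 10).

[⇐] Conversely, if k ≡ 3 (mod 7) and k ≡ 2 (mod 10), then by the Chinese remainder theorem k ≡ 52 (mod 70). This is exactly k ≡ 52 (mod 70).

Both directions hold.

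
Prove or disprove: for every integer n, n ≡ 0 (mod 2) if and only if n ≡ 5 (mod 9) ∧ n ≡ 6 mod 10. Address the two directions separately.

Only the converse holds.

(⟸) If n ≡ 5 (mod 9) and n ≡ 6 (mod 10), then by the Chinese remainder theorem n ≡ 86 (mod 90). Since 86 ≡ 0 (mod 2) and 2 ∣ 90, we get n ≡ 0 (mod 2).

(⟹) This fails: n = 0 gives 0 ≡ 0 (mod 2) but 0 ≡ 0 (mod 9), so the conjunction on the right does not hold.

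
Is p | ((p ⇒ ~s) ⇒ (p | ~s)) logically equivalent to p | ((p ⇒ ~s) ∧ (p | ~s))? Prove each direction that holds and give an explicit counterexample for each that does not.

Both directions hold.

(⇒) Assume the antecedent. If s is true, the antecedent forces (s = T, p = T), and p | ((p ⇒ ~s) ∧ (p | ~s)) holds there. If s is false, p | ((p ⇒ ~s) ∧ (p | ~s)) reduces to true regardless of the other variables. Either way p | ((p ⇒ ~s) ∧ (p | ~s)) holds.

(⇐) Assume the antecedent. If s is true, the antecedent forces (s = T, p = T), and p | ((p ⇒ ~s) ⇒ (p | ~s)) holds there. If s is false, p | ((p ⇒ ~s) ⇒ (p | ~s)) reduces to true regardless of the other variables. Either way p | ((p ⇒ ~s) ⇒ (p | ~s)) holds.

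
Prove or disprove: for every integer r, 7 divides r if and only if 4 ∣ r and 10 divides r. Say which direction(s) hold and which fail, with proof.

Neither implication holds.

[⇒] This fails: take r = 7. Certainly 7 ∣ 7, but 4 ∤ 7.

[⇐] This fails: take r = 20. Both 4 ∣ 20 and 10 ∣ 20, yet 20 is not a multiple of 7 (since 20 = 2·7 + 6), so 7 ∤ 20.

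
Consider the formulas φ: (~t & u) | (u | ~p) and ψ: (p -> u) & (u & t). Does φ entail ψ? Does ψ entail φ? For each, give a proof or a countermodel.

Only the reverse direction holds.

Forward direction. This fails. Under t = F, u = F, p = F, the left side is true but the right side is false.

Converse. Assume the antecedent. If t is true, the antecedent forces (t = T, u = T, p = F) or (t = T, u = T, p = T), and (~t & u) | (u | ~p) holds there. If t is false, the antecedent cannot hold. Either way (~t & u) | (u | ~p) holds.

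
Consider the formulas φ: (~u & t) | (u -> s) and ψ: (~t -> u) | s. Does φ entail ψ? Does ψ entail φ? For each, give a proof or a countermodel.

Neither implication holds.

[⇒] This fails. Under t = F, u = F, s = F, the left side is true but the right side is false.

[⇐] This fails. Under t = F, u = T, s = F, the left side is false but the right side is true.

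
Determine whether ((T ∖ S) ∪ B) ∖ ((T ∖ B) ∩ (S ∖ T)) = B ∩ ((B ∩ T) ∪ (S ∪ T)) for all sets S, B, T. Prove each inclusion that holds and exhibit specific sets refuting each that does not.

(⟸) Let x ∈ B ∩ ((B ∩ T) ∪ (S ∪ T)). Then either x ∈ S ∩ B and x ∉ T; or x ∈ B ∩ T and x ∉ S; or x ∈ S ∩ B ∩ T. In each case x ∈ ((T ∖ S) ∪ B) ∖ ((T ∖ B) ∩ (S ∖ T)), so B ∩ ((B ∩ T) ∪ (S ∪ T)) ⊆ ((T ∖ S) ∪ B) ∖ ((T ∖ B) ∩ (S ∖ T)).

(⟹) This inclusion fails. Take S = ∅, B = {1}, T = ∅; then 1 ∈ ((T ∖ S) ∪ B) ∖ ((T ∖ B) ∩ (S ∖ T)) but 1 ∉ B ∩ ((B ∩ T) ∪ (S ∪ T)).

(⊆) fails; (⊇) holds.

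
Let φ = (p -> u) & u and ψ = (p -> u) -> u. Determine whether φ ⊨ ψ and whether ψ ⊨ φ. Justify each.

The forward direction holds; the converse fails.

(⟹) Assume the antecedent. If u is true, (p -> u) -> u reduces to true regardless of the other variables. If u is false, the antecedent cannot hold. Either way (p -> u) -> u holds.

(⟸) This fails. Under u = F, p = T, the left side is false but the right side is true.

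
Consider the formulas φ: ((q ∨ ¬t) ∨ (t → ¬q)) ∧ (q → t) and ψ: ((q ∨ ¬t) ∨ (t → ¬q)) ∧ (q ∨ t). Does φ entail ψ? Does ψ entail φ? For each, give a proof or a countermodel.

(⇒) fails and (⇐) fails.

(⇒) This fails. Under t = F, q = F, the left side is true but the right side is false.

(⇐) This fails. Under t = F, q = T, the left side is false but the right side is true.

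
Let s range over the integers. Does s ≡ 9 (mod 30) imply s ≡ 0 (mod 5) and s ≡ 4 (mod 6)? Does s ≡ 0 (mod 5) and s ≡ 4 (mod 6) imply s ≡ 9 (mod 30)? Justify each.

(⇒) This fails: s = 9 gives 9 ≡ 9 (mod 30) but 9 ≡ 4 (mod 5), so the conjunction on the right does not hold.

(⇐) This fails: s = 10 satisfies both congruences on the right (10 ≡ 0 mod 5 and 10 ≡ 4 mod 6) yet 10 ≡ 10 (mod 30), not 9.

(⇒) fails and (⇐) fails.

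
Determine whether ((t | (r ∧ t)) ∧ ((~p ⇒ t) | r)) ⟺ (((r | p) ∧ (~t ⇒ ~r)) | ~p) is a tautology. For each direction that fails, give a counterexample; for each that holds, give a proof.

The forward direction holds; the converse fails.

(⟸) This fails. Under t = F, r = F, p = F, the left side is false but the right side is true.

(⟹) Assume the antecedent. If t is true, ((r | p) ∧ (~t ⇒ ~r)) | ~p reduces to true regardless of the other variables. If t is false, the antecedent cannot hold. Either way ((r | p) ∧ (~t ⇒ ~r)) | ~p holds.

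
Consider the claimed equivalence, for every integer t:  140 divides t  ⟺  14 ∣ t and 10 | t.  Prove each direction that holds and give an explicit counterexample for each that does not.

The forward direction holds; the converse fails.

Forward direction. If 140 ∣ t, write t = 140q. Since 140 = 10·14, t = 14·(10q), so 14 ∣ t; and since 140 = 14·10, t = 10·(14q), so 10 ∣ t.

Converse. This fails: take t = 70. Both 14 ∣ 70 and 10 ∣ 70, yet 70 is not a multiple of 140 (since 70 = 0·140 + 70), so 140 ∤ 70.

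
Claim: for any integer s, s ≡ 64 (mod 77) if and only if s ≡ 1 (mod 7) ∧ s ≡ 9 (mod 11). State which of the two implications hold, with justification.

The biconditional holds.

(⇒) Suppose s ≡ 64 (mod 77); write s = 77j + 64. Since 7 ∣ 77, reducing mod 7 gives s ≡ 64 ≡ 1 (mod 7); since 11 ∣ 77, reducing mod 11 gives s ≡ 64 ≡ 9 (mod 11).

(⇐) Conversely, if s ≡ 1 (mod 7) and s ≡ 9 (mod 11), then by the Chinese remainder theorem s ≡ 64 (mod 77). This is exactly s ≡ 64 (mod 77).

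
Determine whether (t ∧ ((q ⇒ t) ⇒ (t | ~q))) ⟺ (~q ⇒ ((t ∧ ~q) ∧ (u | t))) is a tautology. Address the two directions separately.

(⟸) This fails. Under u = F, q = T, t = F, the left side is false but the right side is true.

(⟹) Assume the antecedent. If u is true, the antecedent forces (u = T, q = F, t = T) or (u = T, q = T, t = T), and ~q ⇒ ((t ∧ ~q) ∧ (u | t)) holds there. If u is false, the antecedent forces (u = F, q = F, t = T) or (u = F, q = T, t = T), and ~q ⇒ ((t ∧ ~q) ∧ (u | t)) holds there. Either way ~q ⇒ ((t ∧ ~q) ∧ (u | t)) holds.

Not equivalent: only (⇒) holds.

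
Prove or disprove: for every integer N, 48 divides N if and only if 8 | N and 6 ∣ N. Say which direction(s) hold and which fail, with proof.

(⇒) holds; (⇐) fails.

(⟸) This fails: take N = 24. Both 8 ∣ 24 and 6 ∣ 24, yet 24 is not a multiple of 48 (since 24 = 0·48 + 24), so 48 ∤ 24.

(⟹) If 48 ∣ N, write N = 48q. Since 48 = 6·8, N = 8·(6q), so 8 ∣ N; and since 48 = 8·6, N = 6·(8q), so 6 ∣ N.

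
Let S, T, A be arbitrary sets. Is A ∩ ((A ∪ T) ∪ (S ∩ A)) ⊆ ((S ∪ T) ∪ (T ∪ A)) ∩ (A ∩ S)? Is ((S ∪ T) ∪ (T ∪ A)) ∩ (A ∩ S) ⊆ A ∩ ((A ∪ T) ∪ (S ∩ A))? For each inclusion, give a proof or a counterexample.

Only the reverse inclusion holds.

(⊇) Let x ∈ ((S ∪ T) ∪ (T ∪ A)) ∩ (A ∩ S). Then either x ∈ S ∩ A and x ∉ T; or x ∈ S ∩ T ∩ A. In each case x ∈ A ∩ ((A ∪ T) ∪ (S ∩ A)), so ((S ∪ T) ∪ (T ∪ A)) ∩ (A ∩ S) ⊆ A ∩ ((A ∪ T) ∪ (S ∩ A)).

(⊆) This inclusion fails. Take S = ∅, T = ∅, A = {1}; then 1 ∈ A ∩ ((A ∪ T) ∪ (S ∩ A)) but 1 ∉ ((S ∪ T) ∪ (T ∪ A)) ∩ (A ∩ S).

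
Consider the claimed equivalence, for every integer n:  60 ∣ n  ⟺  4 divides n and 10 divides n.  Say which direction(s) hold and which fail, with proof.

(→) If 60 ∣ n, write n = 60q. Since 60 = 15·4, n = 4·(15q), so 4 ∣ n; and since 60 = 6·10, n = 10·(6q), so 10 ∣ n.

(←) This fails: take n = 20. Both 4 ∣ 20 and 10 ∣ 20, yet 20 is not a multiple of 60 (since 20 = 0·60 + 20), so 60 ∤ 20.

Not equivalent: only (⇒) holds.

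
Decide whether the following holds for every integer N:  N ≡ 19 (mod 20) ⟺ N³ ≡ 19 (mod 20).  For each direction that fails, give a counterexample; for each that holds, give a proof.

(⟹) Suppose N ≡ 19 (mod 20). Write N = 20j + 19. Then (20j + 19)³ = 8000j³ + 22800j² + 21660j + 6859 = 20(400j³ + 1140j² + 1083j + 342) + 19, so N³ ≡ 19 (mod 20).

(⟸) Conversely, suppose N³ ≡ 19 (mod 20). The only residue r in {0, …, 19} with r³ ≡ 19 (mod 20) is r = 19, so N ≡ 19 (mod 20).

Both directions hold.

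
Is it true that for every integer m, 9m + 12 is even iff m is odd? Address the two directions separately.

(→) This fails: m = 0 gives 9m + 12 = 12, which is even, but 0 is even, not odd.

(←) This also fails: m = 5 is odd, but 9m + 12 = 57 is odd, not even.

Neither implication holds.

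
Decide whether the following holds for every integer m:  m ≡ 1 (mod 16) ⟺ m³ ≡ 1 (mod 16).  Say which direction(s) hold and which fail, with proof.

Both implications hold.

Converse. Suppose m³ ≡ 1 (mod 16). The only residue r in {0, …, 15} with r³ ≡ 1 (mod 16) is r = 1, so m ≡ 1 (mod 16).

Forward direction. Suppose m ≡ 1 (mod 16). Write m = 16j + 1. Then (16j + 1)³ = 4096j³ + 768j² + 48j + 1 = 16(256j³ + 48j² + 3j) + 1, so m³ ≡ 1 (mod 16).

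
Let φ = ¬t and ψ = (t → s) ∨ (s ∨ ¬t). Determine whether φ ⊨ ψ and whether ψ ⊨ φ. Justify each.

(⇒) holds; (⇐) fails.

(→) Assume the antecedent. If t is true, the antecedent cannot hold. If t is false, (t → s) ∨ (s ∨ ¬t) reduces to true regardless of the other variables. Either way (t → s) ∨ (s ∨ ¬t) holds.

(←) This fails. Under t = T, s = T, the left side is false but the right side is true.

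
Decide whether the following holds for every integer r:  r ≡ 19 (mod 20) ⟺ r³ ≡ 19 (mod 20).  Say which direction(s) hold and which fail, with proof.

(⇒) Suppose r ≡ 19 (mod 20). Write r = 20j + 19. Then (20j + 19)³ = 8000j³ + 22800j² + 21660j + 6859 = 20(400j³ + 1140j² + 1083j + 342) + 19, so r³ ≡ 19 (mod 20).

(⇐) Conversely, suppose r³ ≡ 19 (mod 20). The only residue r in {0, …, 19} with r³ ≡ 19 (mod 20) is r = 19, so r ≡ 19 (mod 20).

Equivalent; both directions hold.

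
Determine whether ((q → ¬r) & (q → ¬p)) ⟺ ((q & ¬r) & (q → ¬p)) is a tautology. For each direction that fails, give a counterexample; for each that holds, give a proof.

(⇒) This fails. Under r = F, p = F, q = F, the left side is true but the right side is false.

(⇐) Assume the antecedent. If r is true, the antecedent cannot hold. If r is false, the antecedent forces (r = F, p = F, q = T), and (q → ¬r) & (q → ¬p) holds there. Either way (q → ¬r) & (q → ¬p) holds.

(⇒) fails; (⇐) holds.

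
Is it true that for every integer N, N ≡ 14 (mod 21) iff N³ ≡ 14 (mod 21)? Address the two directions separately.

(⟹) Suppose N ≡ 14 (mod 21). Write N = 21j + 14. Then (21j + 14)³ = 9261j³ + 18522j² + 12348j + 2744 = 21(441j³ + 882j² + 588j + 130) + 14, so N³ ≡ 14 (mod 21).

(⟸) Conversely, suppose N³ ≡ 14 (mod 21). The only residue r in {0, …, 20} with r³ ≡ 14 (mod 21) is r = 14, so N ≡ 14 (mod 21).

Both implications hold.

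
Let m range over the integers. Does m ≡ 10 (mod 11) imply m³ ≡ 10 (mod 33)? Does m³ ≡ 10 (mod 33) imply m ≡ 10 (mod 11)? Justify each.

The forward direction fails; the converse holds.

(⇒) This fails: take m = 21. Then 21 ≡ 10 (mod 11), but 21³ = 9261 ≡ 21 (mod 33), not 10.

(⇐) Conversely, the residues r modulo 33 with r³ ≡ 10 (mod 33) are exactly {10}, and each is ≡ 10 (mod 11).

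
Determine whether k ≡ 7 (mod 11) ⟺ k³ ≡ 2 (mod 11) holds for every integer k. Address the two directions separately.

Equivalent; both directions hold.

(⟹) Suppose k ≡ 7 (mod 11). Write k = 11j + 7. Then (11j + 7)³ = 1331j³ + 2541j² + 1617j + 343 = 11(121j³ + 231j² + 147j + 31) + 2, so k³ ≡ 2 (mod 11).

(⟸) Conversely, suppose k³ ≡ 2 (mod 11). The only residue r in {0, …, 10} with r³ ≡ 2 (mod 11) is r = 7, so k ≡ 7 (mod 11).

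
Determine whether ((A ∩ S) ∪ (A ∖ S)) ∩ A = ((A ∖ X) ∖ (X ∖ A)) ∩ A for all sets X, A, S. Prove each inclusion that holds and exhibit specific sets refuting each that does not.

Only the reverse inclusion holds.

(⟹) This inclusion fails. Take X = {1}, A = {1}, S = ∅; then 1 ∈ ((A ∩ S) ∪ (A ∖ S)) ∩ A but 1 ∉ ((A ∖ X) ∖ (X ∖ A)) ∩ A.

(⟸) Let x ∈ ((A ∖ X) ∖ (X ∖ A)) ∩ A. Then either x ∈ A and x ∉ X, S; or x ∈ A ∩ S and x ∉ X. In each case x ∈ ((A ∩ S) ∪ (A ∖ S)) ∩ A, so ((A ∖ X) ∖ (X ∖ A)) ∩ A ⊆ ((A ∩ S) ∪ (A ∖ S)) ∩ A.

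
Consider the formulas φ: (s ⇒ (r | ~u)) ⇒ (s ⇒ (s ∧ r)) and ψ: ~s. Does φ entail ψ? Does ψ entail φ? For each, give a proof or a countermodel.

Only the converse holds.

(⇐) Assume the antecedent. If s is true, the antecedent cannot hold. If s is false, (s ⇒ (r | ~u)) ⇒ (s ⇒ (s ∧ r)) reduces to true regardless of the other variables. Either way (s ⇒ (r | ~u)) ⇒ (s ⇒ (s ∧ r)) holds.

(⇒) This fails. Under s = T, u = T, r = F, the left side is true but the right side is false.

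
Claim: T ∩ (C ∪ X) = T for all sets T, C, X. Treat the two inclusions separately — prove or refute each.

Reverse inclusion. This inclusion fails. Take T = {1}, C = ∅, X = ∅; then 1 ∈ T but 1 ∉ T ∩ (C ∪ X).

Forward inclusion. Let x ∈ T ∩ (C ∪ X). Then either x ∈ T ∩ C and x ∉ X; or x ∈ T ∩ X and x ∉ C; or x ∈ T ∩ C ∩ X. In each case x ∈ T, so T ∩ (C ∪ X) ⊆ T.

Only the forward inclusion holds.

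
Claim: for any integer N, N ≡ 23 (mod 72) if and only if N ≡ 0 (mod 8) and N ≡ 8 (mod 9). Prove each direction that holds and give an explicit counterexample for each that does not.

[⇒] This fails: N = 23 gives 23 ≡ 23 (mod 72) but 23 ≡ 7 (mod 8), so the conjunction on the right does not hold.

[⇐] This fails: N = 8 satisfies both congruences on the right (8 ≡ 0 mod 8 and 8 ≡ 8 mod 9) yet 8 ≡ 8 (mod 72), not 23.

(⇒) fails and (⇐) fails.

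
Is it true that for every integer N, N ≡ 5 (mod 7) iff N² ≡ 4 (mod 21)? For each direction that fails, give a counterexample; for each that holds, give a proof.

(⇒) This fails: take N = 12. Then 12 ≡ 5 (mod 7), but 12² = 144 ≡ 18 (mod 21), not 4.

(⇐) This fails: take N = 2. Then 2² = 4 ≡ 4 (mod 21), yet 2 ≡ 2 (mod 7), not 5.

Neither direction holds.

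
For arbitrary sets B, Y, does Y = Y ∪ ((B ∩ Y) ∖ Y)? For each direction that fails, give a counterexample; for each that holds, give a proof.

Both inclusions hold; the sets are equal.

(⊇) Let x ∈ Y ∪ ((B ∩ Y) ∖ Y). Then either x ∈ Y and x ∉ B; or x ∈ B ∩ Y. In each case x ∈ Y, so Y ∪ ((B ∩ Y) ∖ Y) ⊆ Y.

(⊆) Let x ∈ Y. Then either x ∈ Y and x ∉ B; or x ∈ B ∩ Y. In each case x ∈ Y ∪ ((B ∩ Y) ∖ Y), so Y ⊆ Y ∪ ((B ∩ Y) ∖ Y).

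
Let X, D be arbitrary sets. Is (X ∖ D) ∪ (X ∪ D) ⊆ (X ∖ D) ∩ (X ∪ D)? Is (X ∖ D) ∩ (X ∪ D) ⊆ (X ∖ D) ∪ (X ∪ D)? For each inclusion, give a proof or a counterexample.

(⊆) This inclusion fails. Take X = ∅, D = {1}; then 1 ∈ (X ∖ D) ∪ (X ∪ D) but 1 ∉ (X ∖ D) ∩ (X ∪ D).

(⊇) Let x ∈ (X ∖ D) ∩ (X ∪ D). Then x ∈ X and x ∉ D, from which x ∈ (X ∖ D) ∪ (X ∪ D).

The sets are not equal: only the reverse inclusion holds.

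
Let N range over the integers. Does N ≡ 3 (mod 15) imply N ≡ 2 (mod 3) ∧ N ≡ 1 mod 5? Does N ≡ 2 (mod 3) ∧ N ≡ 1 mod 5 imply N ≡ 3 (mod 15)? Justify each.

(→) This fails: N = 3 gives 3 ≡ 3 (mod 15) but 3 ≡ 0 (mod 3), so the conjunction on the right does not hold.

(←) This fails: N = 11 satisfies both congruences on the right (11 ≡ 2 mod 3 and 11 ≡ 1 mod 5) yet 11 ≡ 11 (mod 15), not 3.

Neither implication holds.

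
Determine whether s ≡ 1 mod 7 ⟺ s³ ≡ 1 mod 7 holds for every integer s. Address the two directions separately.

Only the forward implication holds.

(⟹) Suppose s ≡ 1 mod 7. Write s = 7j + 1. Then (7j + 1)³ = 343j³ + 147j² + 21j + 1 = 7(49j³ + 21j² + 3j) + 1, so s³ ≡ 1 (mod 7).

(⟸) This fails: take s = 2. Then 2³ = 8 ≡ 1 (mod 7), yet 2 ≡ 2 (mod 7), not 1.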